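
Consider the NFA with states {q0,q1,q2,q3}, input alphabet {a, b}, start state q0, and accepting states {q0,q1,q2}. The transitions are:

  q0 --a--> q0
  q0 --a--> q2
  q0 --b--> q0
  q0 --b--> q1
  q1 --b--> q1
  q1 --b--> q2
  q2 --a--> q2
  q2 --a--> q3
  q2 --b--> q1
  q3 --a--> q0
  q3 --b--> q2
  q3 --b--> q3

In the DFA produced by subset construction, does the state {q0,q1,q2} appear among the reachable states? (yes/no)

Start state of the DFA: {q0}.
{q0} --a--> {q0,q2}  [new]
{q0} --b--> {q0,q1}  [new]
{q0,q2} --a--> {q0,q2,q3}  [new]
{q0,q2} --b--> {q0,q1}  [seen]
{q0,q1} --a--> {q0,q2}  [seen]
{q0,q1} --b--> {q0,q1,q2}  [new]
{q0,q2,q3} --a--> {q0,q2,q3}  [seen]
{q0,q2,q3} --b--> {q0,q1,q2,q3}  [new]
{q0,q1,q2} --a--> {q0,q2,q3}  [seen]
{q0,q1,q2} --b--> {q0,q1,q2}  [seen]
{q0,q1,q2,q3} --a--> {q0,q2,q3}  [seen]
{q0,q1,q2,q3} --b--> {q0,q1,q2,q3}  [seen]
Reachable DFA states: {q0}, {q0,q2}, {q0,q1}, {q0,q2,q3}, {q0,q1,q2}, {q0,q1,q2,q3}.
{q0,q1,q2} is among them.

yes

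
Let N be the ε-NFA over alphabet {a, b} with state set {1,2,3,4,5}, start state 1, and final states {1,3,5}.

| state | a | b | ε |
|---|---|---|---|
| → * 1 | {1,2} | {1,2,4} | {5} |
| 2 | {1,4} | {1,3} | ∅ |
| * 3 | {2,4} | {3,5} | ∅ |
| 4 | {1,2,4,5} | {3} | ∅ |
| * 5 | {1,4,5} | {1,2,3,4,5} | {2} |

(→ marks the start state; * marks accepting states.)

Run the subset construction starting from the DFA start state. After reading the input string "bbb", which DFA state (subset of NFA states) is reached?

Start: {1,2,5}.
δ(1,b) = {1,2,4}; δ(2,b) = {1,3}; δ(5,b) = {1,2,3,4,5}.
Union: {1,2,3,4,5}.
After b: {1,2,3,4,5}.
δ(1,b) = {1,2,4}; δ(2,b) = {1,3}; δ(3,b) = {3,5}; δ(4,b) = {3}; δ(5,b) = {1,2,3,4,5}.
Union: {1,2,3,4,5}.
After b: {1,2,3,4,5}.
δ(1,b) = {1,2,4}; δ(2,b) = {1,3}; δ(3,b) = {3,5}; δ(4,b) = {3}; δ(5,b) = {1,2,3,4,5}.
Union: {1,2,3,4,5}.
After b: {1,2,3,4,5}.

{1,2,3,4,5}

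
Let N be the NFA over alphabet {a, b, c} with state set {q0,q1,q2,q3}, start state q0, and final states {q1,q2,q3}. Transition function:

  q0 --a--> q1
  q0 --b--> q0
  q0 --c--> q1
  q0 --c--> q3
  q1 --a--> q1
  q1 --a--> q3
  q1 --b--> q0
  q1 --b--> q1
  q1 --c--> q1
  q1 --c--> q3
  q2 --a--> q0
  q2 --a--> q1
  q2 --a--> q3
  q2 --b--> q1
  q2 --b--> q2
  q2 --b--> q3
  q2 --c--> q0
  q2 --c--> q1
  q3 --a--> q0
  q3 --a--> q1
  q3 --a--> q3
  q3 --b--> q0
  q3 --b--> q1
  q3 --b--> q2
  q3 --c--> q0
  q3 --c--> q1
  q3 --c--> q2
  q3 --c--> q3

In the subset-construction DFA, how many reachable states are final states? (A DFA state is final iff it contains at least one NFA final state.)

6

Start state of the DFA: {q0}.
{q0} --a--> {q1}  [new]
{q0} --b--> {q0}  [seen]
{q0} --c--> {q1,q3}  [new]
{q1} --a--> {q1,q3}  [seen]
{q1} --b--> {q0,q1}  [new]
{q1} --c--> {q1,q3}  [seen]
{q1,q3} --a--> {q0,q1,q3}  [new]
{q1,q3} --b--> {q0,q1,q2}  [new]
{q1,q3} --c--> {q0,q1,q2,q3}  [new]
{q0,q1} --a--> {q1,q3}  [seen]
{q0,q1} --b--> {q0,q1}  [seen]
{q0,q1} --c--> {q1,q3}  [seen]
{q0,q1,q3} --a--> {q0,q1,q3}  [seen]
{q0,q1,q3} --b--> {q0,q1,q2}  [seen]
{q0,q1,q3} --c--> {q0,q1,q2,q3}  [seen]
{q0,q1,q2} --a--> {q0,q1,q3}  [seen]
{q0,q1,q2} --b--> {q0,q1,q2,q3}  [seen]
{q0,q1,q2} --c--> {q0,q1,q3}  [seen]
{q0,q1,q2,q3} --a--> {q0,q1,q3}  [seen]
{q0,q1,q2,q3} --b--> {q0,q1,q2,q3}  [seen]
{q0,q1,q2,q3} --c--> {q0,q1,q2,q3}  [seen]
Reachable DFA states: {q0}, {q1}, {q1,q3}, {q0,q1}, {q0,q1,q3}, {q0,q1,q2}, {q0,q1,q2,q3}.
Accepting DFA states (contain an NFA accepting state): {q1}, {q1,q3}, {q0,q1}, {q0,q1,q3}, {q0,q1,q2}, {q0,q1,q2,q3}.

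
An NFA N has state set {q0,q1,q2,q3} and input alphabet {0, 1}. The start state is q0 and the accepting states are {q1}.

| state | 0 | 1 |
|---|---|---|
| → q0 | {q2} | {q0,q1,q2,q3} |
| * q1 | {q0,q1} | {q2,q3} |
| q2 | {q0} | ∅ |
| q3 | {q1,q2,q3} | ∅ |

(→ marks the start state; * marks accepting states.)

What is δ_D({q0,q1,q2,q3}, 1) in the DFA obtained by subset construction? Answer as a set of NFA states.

{q0,q1,q2,q3}

δ(q0,1) = {q0,q1,q2,q3}; δ(q1,1) = {q2,q3}; δ(q2,1) = ∅; δ(q3,1) = ∅.
Union: {q0,q1,q2,q3}.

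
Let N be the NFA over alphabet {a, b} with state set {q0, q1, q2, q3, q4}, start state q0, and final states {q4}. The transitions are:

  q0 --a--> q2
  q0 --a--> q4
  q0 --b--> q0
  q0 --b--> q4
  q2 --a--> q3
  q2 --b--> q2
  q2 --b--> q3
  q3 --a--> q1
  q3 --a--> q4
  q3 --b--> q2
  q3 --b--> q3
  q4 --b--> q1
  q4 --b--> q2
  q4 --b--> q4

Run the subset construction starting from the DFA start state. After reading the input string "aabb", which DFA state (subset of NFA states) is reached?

Start: {q0}.
δ(q0,a) = {q2, q4}.
Union: {q2, q4}.
After a: {q2, q4}.
δ(q2,a) = {q3}; δ(q4,a) = ∅.
Union: {q3}.
After a: {q3}.
δ(q3,b) = {q2, q3}.
Union: {q2, q3}.
After b: {q2, q3}.
δ(q2,b) = {q2, q3}; δ(q3,b) = {q2, q3}.
Union: {q2, q3}.
After b: {q2, q3}.

{q2, q3}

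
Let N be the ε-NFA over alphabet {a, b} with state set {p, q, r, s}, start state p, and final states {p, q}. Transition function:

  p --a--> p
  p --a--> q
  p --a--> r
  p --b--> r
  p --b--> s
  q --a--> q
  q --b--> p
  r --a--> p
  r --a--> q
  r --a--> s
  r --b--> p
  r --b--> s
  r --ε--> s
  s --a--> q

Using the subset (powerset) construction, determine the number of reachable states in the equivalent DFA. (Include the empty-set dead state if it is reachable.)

Start state of the DFA: {p} (ε-closure of the NFA start).
{p} --a--> {p, q, r, s}  [new]
{p} --b--> {r, s}  [new]
{p, q, r, s} --a--> {p, q, r, s}  [seen]
{p, q, r, s} --b--> {p, r, s}  [new]
{r, s} --a--> {p, q, s}  [new]
{r, s} --b--> {p, s}  [new]
{p, r, s} --a--> {p, q, r, s}  [seen]
{p, r, s} --b--> {p, r, s}  [seen]
{p, q, s} --a--> {p, q, r, s}  [seen]
{p, q, s} --b--> {p, r, s}  [seen]
{p, s} --a--> {p, q, r, s}  [seen]
{p, s} --b--> {r, s}  [seen]
Reachable DFA states: {p}, {p, q, r, s}, {r, s}, {p, r, s}, {p, q, s}, {p, s}.

6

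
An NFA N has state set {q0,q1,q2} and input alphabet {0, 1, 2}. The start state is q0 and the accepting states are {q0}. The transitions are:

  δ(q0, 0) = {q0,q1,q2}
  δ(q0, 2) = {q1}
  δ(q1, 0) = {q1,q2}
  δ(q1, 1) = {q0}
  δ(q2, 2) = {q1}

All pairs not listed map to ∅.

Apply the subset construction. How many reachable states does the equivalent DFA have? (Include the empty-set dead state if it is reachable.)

Start state of the DFA: {q0}.
{q0} --0--> {q0,q1,q2}  [new]
{q0} --1--> ∅  [new]
{q0} --2--> {q1}  [new]
{q0,q1,q2} --0--> {q0,q1,q2}  [seen]
{q0,q1,q2} --1--> {q0}  [seen]
{q0,q1,q2} --2--> {q1}  [seen]
∅ --0--> ∅  [seen]
∅ --1--> ∅  [seen]
∅ --2--> ∅  [seen]
{q1} --0--> {q1,q2}  [new]
{q1} --1--> {q0}  [seen]
{q1} --2--> ∅  [seen]
{q1,q2} --0--> {q1,q2}  [seen]
{q1,q2} --1--> {q0}  [seen]
{q1,q2} --2--> {q1}  [seen]
Reachable DFA states: {q0}, {q0,q1,q2}, ∅, {q1}, {q1,q2}.

5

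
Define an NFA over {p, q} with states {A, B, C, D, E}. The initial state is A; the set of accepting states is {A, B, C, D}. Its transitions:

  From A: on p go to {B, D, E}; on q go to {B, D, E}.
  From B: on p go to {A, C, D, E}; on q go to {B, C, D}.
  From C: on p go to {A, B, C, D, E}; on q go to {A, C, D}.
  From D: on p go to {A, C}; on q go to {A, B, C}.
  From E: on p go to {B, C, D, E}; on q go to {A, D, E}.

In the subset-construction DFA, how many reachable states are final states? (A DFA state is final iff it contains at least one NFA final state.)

3

Start state of the DFA: {A}.
{A} --p--> {B, D, E}  [new]
{A} --q--> {B, D, E}  [seen]
{B, D, E} --p--> {A, B, C, D, E}  [new]
{B, D, E} --q--> {A, B, C, D, E}  [seen]
{A, B, C, D, E} --p--> {A, B, C, D, E}  [seen]
{A, B, C, D, E} --q--> {A, B, C, D, E}  [seen]
Reachable DFA states: {A}, {B, D, E}, {A, B, C, D, E}.
Accepting DFA states (contain an NFA accepting state): {A}, {B, D, E}, {A, B, C, D, E}.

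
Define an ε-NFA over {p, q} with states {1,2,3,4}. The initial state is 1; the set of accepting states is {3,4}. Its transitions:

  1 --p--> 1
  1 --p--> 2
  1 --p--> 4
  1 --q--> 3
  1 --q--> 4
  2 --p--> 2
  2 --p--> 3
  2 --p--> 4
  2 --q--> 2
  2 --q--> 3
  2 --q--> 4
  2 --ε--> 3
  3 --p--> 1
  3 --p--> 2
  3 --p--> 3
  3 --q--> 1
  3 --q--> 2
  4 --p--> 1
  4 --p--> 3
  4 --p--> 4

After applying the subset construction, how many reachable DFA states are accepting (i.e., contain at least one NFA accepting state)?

3

Start state of the DFA: {1} (ε-closure of the NFA start).
{1} --p--> {1,2,3,4}  [new]
{1} --q--> {3,4}  [new]
{1,2,3,4} --p--> {1,2,3,4}  [seen]
{1,2,3,4} --q--> {1,2,3,4}  [seen]
{3,4} --p--> {1,2,3,4}  [seen]
{3,4} --q--> {1,2,3}  [new]
{1,2,3} --p--> {1,2,3,4}  [seen]
{1,2,3} --q--> {1,2,3,4}  [seen]
Reachable DFA states: {1}, {1,2,3,4}, {3,4}, {1,2,3}.
Accepting DFA states (contain an NFA accepting state): {1,2,3,4}, {3,4}, {1,2,3}.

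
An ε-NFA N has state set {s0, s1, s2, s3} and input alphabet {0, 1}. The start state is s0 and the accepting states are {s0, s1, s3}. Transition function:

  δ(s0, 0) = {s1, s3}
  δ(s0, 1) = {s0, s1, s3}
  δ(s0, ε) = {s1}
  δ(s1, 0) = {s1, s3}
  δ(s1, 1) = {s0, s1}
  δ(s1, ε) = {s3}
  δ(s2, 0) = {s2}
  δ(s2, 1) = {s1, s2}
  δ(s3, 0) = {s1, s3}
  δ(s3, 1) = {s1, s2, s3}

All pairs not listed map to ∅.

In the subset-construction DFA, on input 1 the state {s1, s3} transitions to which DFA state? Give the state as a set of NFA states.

δ(s1,1) = {s0, s1}; δ(s3,1) = {s1, s2, s3}.
Union: {s0, s1, s2, s3}.

{s0, s1, s2, s3}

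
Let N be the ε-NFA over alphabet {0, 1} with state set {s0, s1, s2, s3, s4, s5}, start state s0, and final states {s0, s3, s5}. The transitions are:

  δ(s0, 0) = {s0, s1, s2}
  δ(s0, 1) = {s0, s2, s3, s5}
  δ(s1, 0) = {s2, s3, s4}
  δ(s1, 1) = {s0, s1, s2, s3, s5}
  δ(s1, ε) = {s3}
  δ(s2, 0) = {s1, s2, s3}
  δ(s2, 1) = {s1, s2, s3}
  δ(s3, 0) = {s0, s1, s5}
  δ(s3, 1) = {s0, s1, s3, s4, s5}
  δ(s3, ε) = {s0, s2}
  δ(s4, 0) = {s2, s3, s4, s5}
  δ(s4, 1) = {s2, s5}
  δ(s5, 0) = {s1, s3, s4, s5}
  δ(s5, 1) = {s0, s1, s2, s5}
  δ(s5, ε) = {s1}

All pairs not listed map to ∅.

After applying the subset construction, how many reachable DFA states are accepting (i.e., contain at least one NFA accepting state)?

4

Start state of the DFA: {s0} (ε-closure of the NFA start).
{s0} --0--> {s0, s1, s2, s3}  [new]
{s0} --1--> {s0, s1, s2, s3, s5}  [new]
{s0, s1, s2, s3} --0--> {s0, s1, s2, s3, s4, s5}  [new]
{s0, s1, s2, s3} --1--> {s0, s1, s2, s3, s4, s5}  [seen]
{s0, s1, s2, s3, s5} --0--> {s0, s1, s2, s3, s4, s5}  [seen]
{s0, s1, s2, s3, s5} --1--> {s0, s1, s2, s3, s4, s5}  [seen]
{s0, s1, s2, s3, s4, s5} --0--> {s0, s1, s2, s3, s4, s5}  [seen]
{s0, s1, s2, s3, s4, s5} --1--> {s0, s1, s2, s3, s4, s5}  [seen]
Reachable DFA states: {s0}, {s0, s1, s2, s3}, {s0, s1, s2, s3, s5}, {s0, s1, s2, s3, s4, s5}.
Accepting DFA states (contain an NFA accepting state): {s0}, {s0, s1, s2, s3}, {s0, s1, s2, s3, s5}, {s0, s1, s2, s3, s4, s5}.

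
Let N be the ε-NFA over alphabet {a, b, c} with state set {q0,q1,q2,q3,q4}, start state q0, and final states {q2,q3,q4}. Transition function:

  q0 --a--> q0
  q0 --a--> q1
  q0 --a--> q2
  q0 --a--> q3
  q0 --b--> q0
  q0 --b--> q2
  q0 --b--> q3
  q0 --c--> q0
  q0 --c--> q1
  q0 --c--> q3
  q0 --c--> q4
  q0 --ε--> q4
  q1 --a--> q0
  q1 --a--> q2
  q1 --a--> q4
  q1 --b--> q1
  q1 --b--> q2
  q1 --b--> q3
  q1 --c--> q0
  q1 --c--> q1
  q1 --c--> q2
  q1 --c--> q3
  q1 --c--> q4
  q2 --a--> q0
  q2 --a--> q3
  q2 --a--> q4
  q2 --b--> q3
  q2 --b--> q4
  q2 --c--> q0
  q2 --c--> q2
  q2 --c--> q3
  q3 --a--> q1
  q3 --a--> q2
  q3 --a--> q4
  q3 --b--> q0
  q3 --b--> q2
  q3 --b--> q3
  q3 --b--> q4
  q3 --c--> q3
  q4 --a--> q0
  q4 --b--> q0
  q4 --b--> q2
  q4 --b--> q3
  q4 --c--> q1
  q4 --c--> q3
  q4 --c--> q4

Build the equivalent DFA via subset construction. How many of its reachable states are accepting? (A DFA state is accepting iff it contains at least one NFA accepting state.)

4

Start state of the DFA: {q0,q4} (ε-closure of the NFA start).
{q0,q4} --a--> {q0,q1,q2,q3,q4}  [new]
{q0,q4} --b--> {q0,q2,q3,q4}  [new]
{q0,q4} --c--> {q0,q1,q3,q4}  [new]
{q0,q1,q2,q3,q4} --a--> {q0,q1,q2,q3,q4}  [seen]
{q0,q1,q2,q3,q4} --b--> {q0,q1,q2,q3,q4}  [seen]
{q0,q1,q2,q3,q4} --c--> {q0,q1,q2,q3,q4}  [seen]
{q0,q2,q3,q4} --a--> {q0,q1,q2,q3,q4}  [seen]
{q0,q2,q3,q4} --b--> {q0,q2,q3,q4}  [seen]
{q0,q2,q3,q4} --c--> {q0,q1,q2,q3,q4}  [seen]
{q0,q1,q3,q4} --a--> {q0,q1,q2,q3,q4}  [seen]
{q0,q1,q3,q4} --b--> {q0,q1,q2,q3,q4}  [seen]
{q0,q1,q3,q4} --c--> {q0,q1,q2,q3,q4}  [seen]
Reachable DFA states: {q0,q4}, {q0,q1,q2,q3,q4}, {q0,q2,q3,q4}, {q0,q1,q3,q4}.
Accepting DFA states (contain an NFA accepting state): {q0,q4}, {q0,q1,q2,q3,q4}, {q0,q2,q3,q4}, {q0,q1,q3,q4}.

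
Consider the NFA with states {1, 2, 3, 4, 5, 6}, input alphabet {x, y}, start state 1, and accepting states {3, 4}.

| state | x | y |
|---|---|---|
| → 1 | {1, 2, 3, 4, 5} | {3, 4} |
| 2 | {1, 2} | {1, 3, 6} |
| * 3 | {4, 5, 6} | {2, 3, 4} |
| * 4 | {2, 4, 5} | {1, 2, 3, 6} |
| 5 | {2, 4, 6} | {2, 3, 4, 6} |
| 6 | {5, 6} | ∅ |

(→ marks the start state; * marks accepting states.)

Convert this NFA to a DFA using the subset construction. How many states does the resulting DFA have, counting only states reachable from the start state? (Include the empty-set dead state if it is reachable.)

7

Start state of the DFA: {1}.
{1} --x--> {1, 2, 3, 4, 5}  [new]
{1} --y--> {3, 4}  [new]
{1, 2, 3, 4, 5} --x--> {1, 2, 3, 4, 5, 6}  [new]
{1, 2, 3, 4, 5} --y--> {1, 2, 3, 4, 6}  [new]
{3, 4} --x--> {2, 4, 5, 6}  [new]
{3, 4} --y--> {1, 2, 3, 4, 6}  [seen]
{1, 2, 3, 4, 5, 6} --x--> {1, 2, 3, 4, 5, 6}  [seen]
{1, 2, 3, 4, 5, 6} --y--> {1, 2, 3, 4, 6}  [seen]
{1, 2, 3, 4, 6} --x--> {1, 2, 3, 4, 5, 6}  [seen]
{1, 2, 3, 4, 6} --y--> {1, 2, 3, 4, 6}  [seen]
{2, 4, 5, 6} --x--> {1, 2, 4, 5, 6}  [new]
{2, 4, 5, 6} --y--> {1, 2, 3, 4, 6}  [seen]
{1, 2, 4, 5, 6} --x--> {1, 2, 3, 4, 5, 6}  [seen]
{1, 2, 4, 5, 6} --y--> {1, 2, 3, 4, 6}  [seen]
Reachable DFA states: {1}, {1, 2, 3, 4, 5}, {3, 4}, {1, 2, 3, 4, 5, 6}, {1, 2, 3, 4, 6}, {2, 4, 5, 6}, {1, 2, 4, 5, 6}.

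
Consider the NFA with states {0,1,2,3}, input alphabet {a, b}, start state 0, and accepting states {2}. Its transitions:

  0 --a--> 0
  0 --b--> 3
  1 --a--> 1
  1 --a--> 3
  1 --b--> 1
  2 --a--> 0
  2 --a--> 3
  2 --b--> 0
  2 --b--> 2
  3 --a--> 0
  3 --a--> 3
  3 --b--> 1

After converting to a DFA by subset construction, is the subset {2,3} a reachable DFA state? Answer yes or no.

Start state of the DFA: {0}.
{0} --a--> {0}  [seen]
{0} --b--> {3}  [new]
{3} --a--> {0,3}  [new]
{3} --b--> {1}  [new]
{0,3} --a--> {0,3}  [seen]
{0,3} --b--> {1,3}  [new]
{1} --a--> {1,3}  [seen]
{1} --b--> {1}  [seen]
{1,3} --a--> {0,1,3}  [new]
{1,3} --b--> {1}  [seen]
{0,1,3} --a--> {0,1,3}  [seen]
{0,1,3} --b--> {1,3}  [seen]
Reachable DFA states: {0}, {3}, {0,3}, {1}, {1,3}, {0,1,3}.
{2,3} is not among them.

no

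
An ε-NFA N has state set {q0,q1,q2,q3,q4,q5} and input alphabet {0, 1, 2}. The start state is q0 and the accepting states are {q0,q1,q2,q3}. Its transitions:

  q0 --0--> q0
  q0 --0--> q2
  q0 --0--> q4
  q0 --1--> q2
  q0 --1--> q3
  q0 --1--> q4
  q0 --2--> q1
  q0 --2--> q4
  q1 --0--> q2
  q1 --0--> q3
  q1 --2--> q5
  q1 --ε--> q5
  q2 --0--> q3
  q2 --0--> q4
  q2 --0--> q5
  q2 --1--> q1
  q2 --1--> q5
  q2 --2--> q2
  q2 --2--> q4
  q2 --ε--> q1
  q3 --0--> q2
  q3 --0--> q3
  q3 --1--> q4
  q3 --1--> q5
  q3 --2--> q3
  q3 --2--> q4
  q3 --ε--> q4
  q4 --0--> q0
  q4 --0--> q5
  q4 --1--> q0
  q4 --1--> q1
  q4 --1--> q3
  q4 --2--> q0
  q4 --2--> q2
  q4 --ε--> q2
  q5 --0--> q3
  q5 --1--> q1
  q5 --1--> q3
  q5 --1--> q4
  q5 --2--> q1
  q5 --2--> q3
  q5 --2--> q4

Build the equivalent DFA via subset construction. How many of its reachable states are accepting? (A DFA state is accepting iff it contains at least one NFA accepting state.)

Start state of the DFA: {q0} (ε-closure of the NFA start).
{q0} --0--> {q0,q1,q2,q4,q5}  [new]
{q0} --1--> {q1,q2,q3,q4,q5}  [new]
{q0} --2--> {q1,q2,q4,q5}  [new]
{q0,q1,q2,q4,q5} --0--> {q0,q1,q2,q3,q4,q5}  [new]
{q0,q1,q2,q4,q5} --1--> {q0,q1,q2,q3,q4,q5}  [seen]
{q0,q1,q2,q4,q5} --2--> {q0,q1,q2,q3,q4,q5}  [seen]
{q1,q2,q3,q4,q5} --0--> {q0,q1,q2,q3,q4,q5}  [seen]
{q1,q2,q3,q4,q5} --1--> {q0,q1,q2,q3,q4,q5}  [seen]
{q1,q2,q3,q4,q5} --2--> {q0,q1,q2,q3,q4,q5}  [seen]
{q1,q2,q4,q5} --0--> {q0,q1,q2,q3,q4,q5}  [seen]
{q1,q2,q4,q5} --1--> {q0,q1,q2,q3,q4,q5}  [seen]
{q1,q2,q4,q5} --2--> {q0,q1,q2,q3,q4,q5}  [seen]
{q0,q1,q2,q3,q4,q5} --0--> {q0,q1,q2,q3,q4,q5}  [seen]
{q0,q1,q2,q3,q4,q5} --1--> {q0,q1,q2,q3,q4,q5}  [seen]
{q0,q1,q2,q3,q4,q5} --2--> {q0,q1,q2,q3,q4,q5}  [seen]
Reachable DFA states: {q0}, {q0,q1,q2,q4,q5}, {q1,q2,q3,q4,q5}, {q1,q2,q4,q5}, {q0,q1,q2,q3,q4,q5}.
Accepting DFA states (contain an NFA accepting state): {q0}, {q0,q1,q2,q4,q5}, {q1,q2,q3,q4,q5}, {q1,q2,q4,q5}, {q0,q1,q2,q3,q4,q5}.

5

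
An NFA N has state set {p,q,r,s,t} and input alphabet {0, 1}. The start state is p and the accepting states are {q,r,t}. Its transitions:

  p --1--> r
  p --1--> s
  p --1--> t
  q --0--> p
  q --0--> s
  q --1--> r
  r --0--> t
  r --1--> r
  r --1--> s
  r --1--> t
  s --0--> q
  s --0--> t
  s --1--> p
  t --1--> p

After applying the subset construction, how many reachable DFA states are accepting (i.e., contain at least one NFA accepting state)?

Start state of the DFA: {p}.
{p} --0--> ∅  [new]
{p} --1--> {r,s,t}  [new]
∅ --0--> ∅  [seen]
∅ --1--> ∅  [seen]
{r,s,t} --0--> {q,t}  [new]
{r,s,t} --1--> {p,r,s,t}  [new]
{q,t} --0--> {p,s}  [new]
{q,t} --1--> {p,r}  [new]
{p,r,s,t} --0--> {q,t}  [seen]
{p,r,s,t} --1--> {p,r,s,t}  [seen]
{p,s} --0--> {q,t}  [seen]
{p,s} --1--> {p,r,s,t}  [seen]
{p,r} --0--> {t}  [new]
{p,r} --1--> {r,s,t}  [seen]
{t} --0--> ∅  [seen]
{t} --1--> {p}  [seen]
Reachable DFA states: {p}, ∅, {r,s,t}, {q,t}, {p,r,s,t}, {p,s}, {p,r}, {t}.
Accepting DFA states (contain an NFA accepting state): {r,s,t}, {q,t}, {p,r,s,t}, {p,r}, {t}.

5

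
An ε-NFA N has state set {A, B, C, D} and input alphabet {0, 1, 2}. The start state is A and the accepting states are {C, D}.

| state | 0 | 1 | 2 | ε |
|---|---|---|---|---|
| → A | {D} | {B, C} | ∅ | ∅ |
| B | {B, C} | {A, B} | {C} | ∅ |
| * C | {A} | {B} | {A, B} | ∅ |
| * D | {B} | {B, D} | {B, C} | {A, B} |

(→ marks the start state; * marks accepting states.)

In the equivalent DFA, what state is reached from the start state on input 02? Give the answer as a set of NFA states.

Start: {A}.
δ(A,0) = {D}.
Union: {D}.
ε-closure gives {A, B, D}.
After 0: {A, B, D}.
δ(A,2) = ∅; δ(B,2) = {C}; δ(D,2) = {B, C}.
Union: {B, C}.
After 2: {B, C}.

{B, C}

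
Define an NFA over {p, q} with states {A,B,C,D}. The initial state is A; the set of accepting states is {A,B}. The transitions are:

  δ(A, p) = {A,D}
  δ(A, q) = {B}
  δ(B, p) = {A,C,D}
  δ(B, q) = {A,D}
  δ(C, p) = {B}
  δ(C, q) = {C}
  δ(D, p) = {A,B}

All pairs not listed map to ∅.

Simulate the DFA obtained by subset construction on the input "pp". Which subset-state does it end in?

Start: {A}.
δ(A,p) = {A,D}.
Union: {A,D}.
After p: {A,D}.
δ(A,p) = {A,D}; δ(D,p) = {A,B}.
Union: {A,B,D}.
After p: {A,B,D}.

{A,B,D}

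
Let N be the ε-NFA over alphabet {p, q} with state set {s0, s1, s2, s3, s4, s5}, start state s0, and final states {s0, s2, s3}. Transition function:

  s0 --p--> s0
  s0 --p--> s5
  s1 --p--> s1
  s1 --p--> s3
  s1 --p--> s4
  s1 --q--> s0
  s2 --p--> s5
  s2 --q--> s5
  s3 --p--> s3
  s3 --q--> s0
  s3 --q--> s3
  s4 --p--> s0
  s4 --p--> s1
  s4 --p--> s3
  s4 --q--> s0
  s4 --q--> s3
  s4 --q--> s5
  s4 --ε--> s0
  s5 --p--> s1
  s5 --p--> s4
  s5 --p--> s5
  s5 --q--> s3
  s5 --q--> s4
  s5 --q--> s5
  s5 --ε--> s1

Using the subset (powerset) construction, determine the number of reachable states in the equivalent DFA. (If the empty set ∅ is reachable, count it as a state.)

4

Start state of the DFA: {s0} (ε-closure of the NFA start).
{s0} --p--> {s0, s1, s5}  [new]
{s0} --q--> ∅  [new]
{s0, s1, s5} --p--> {s0, s1, s3, s4, s5}  [new]
{s0, s1, s5} --q--> {s0, s1, s3, s4, s5}  [seen]
∅ --p--> ∅  [seen]
∅ --q--> ∅  [seen]
{s0, s1, s3, s4, s5} --p--> {s0, s1, s3, s4, s5}  [seen]
{s0, s1, s3, s4, s5} --q--> {s0, s1, s3, s4, s5}  [seen]
Reachable DFA states: {s0}, {s0, s1, s5}, ∅, {s0, s1, s3, s4, s5}.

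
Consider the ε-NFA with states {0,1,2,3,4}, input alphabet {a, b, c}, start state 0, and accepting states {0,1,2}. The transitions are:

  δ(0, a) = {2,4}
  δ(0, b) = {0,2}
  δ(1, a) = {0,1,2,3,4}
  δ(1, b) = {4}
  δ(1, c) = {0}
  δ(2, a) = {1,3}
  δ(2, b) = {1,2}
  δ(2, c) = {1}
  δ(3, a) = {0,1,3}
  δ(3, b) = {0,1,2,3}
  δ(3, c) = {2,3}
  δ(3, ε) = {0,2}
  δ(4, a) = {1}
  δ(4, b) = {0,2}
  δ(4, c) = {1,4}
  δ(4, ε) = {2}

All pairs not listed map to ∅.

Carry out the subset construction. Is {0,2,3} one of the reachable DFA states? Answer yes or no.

Start state of the DFA: {0} (ε-closure of the NFA start).
{0} --a--> {2,4}  [new]
{0} --b--> {0,2}  [new]
{0} --c--> ∅  [new]
{2,4} --a--> {0,1,2,3}  [new]
{2,4} --b--> {0,1,2}  [new]
{2,4} --c--> {1,2,4}  [new]
{0,2} --a--> {0,1,2,3,4}  [new]
{0,2} --b--> {0,1,2}  [seen]
{0,2} --c--> {1}  [new]
∅ --a--> ∅  [seen]
∅ --b--> ∅  [seen]
∅ --c--> ∅  [seen]
{0,1,2,3} --a--> {0,1,2,3,4}  [seen]
{0,1,2,3} --b--> {0,1,2,3,4}  [seen]
{0,1,2,3} --c--> {0,1,2,3}  [seen]
{0,1,2} --a--> {0,1,2,3,4}  [seen]
{0,1,2} --b--> {0,1,2,4}  [new]
{0,1,2} --c--> {0,1}  [new]
{1,2,4} --a--> {0,1,2,3,4}  [seen]
{1,2,4} --b--> {0,1,2,4}  [seen]
{1,2,4} --c--> {0,1,2,4}  [seen]
{0,1,2,3,4} --a--> {0,1,2,3,4}  [seen]
{0,1,2,3,4} --b--> {0,1,2,3,4}  [seen]
{0,1,2,3,4} --c--> {0,1,2,3,4}  [seen]
{1} --a--> {0,1,2,3,4}  [seen]
{1} --b--> {2,4}  [seen]
{1} --c--> {0}  [seen]
{0,1,2,4} --a--> {0,1,2,3,4}  [seen]
{0,1,2,4} --b--> {0,1,2,4}  [seen]
{0,1,2,4} --c--> {0,1,2,4}  [seen]
{0,1} --a--> {0,1,2,3,4}  [seen]
{0,1} --b--> {0,2,4}  [new]
{0,1} --c--> {0}  [seen]
{0,2,4} --a--> {0,1,2,3,4}  [seen]
{0,2,4} --b--> {0,1,2}  [seen]
{0,2,4} --c--> {1,2,4}  [seen]
Reachable DFA states: {0}, {2,4}, {0,2}, ∅, {0,1,2,3}, {0,1,2}, {1,2,4}, {0,1,2,3,4}, {1}, {0,1,2,4}, {0,1}, {0,2,4}.
{0,2,3} is not among them.

no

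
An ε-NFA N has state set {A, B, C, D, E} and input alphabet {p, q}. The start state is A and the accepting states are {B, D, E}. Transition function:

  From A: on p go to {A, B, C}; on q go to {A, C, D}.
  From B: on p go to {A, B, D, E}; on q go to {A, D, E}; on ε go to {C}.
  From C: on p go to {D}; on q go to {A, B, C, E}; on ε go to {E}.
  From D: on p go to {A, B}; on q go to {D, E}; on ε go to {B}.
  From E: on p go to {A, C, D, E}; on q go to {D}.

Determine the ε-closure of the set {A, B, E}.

{A, B, C, E}

Begin with {A, B, E}.
B →ε {C}; add C.
ε-closure = {A, B, C, E}.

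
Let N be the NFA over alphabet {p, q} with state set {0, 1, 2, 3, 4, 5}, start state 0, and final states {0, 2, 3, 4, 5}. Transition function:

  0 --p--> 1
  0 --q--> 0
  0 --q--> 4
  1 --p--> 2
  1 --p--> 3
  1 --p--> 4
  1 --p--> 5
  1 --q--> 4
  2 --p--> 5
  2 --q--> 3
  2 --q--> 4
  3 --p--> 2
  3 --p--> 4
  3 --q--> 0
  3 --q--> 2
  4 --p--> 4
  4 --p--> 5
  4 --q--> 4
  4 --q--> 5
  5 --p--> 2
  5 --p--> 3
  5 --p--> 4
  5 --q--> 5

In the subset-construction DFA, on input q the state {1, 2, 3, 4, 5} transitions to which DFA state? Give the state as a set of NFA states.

δ(1,q) = {4}; δ(2,q) = {3, 4}; δ(3,q) = {0, 2}; δ(4,q) = {4, 5}; δ(5,q) = {5}.
Union: {0, 2, 3, 4, 5}.

{0, 2, 3, 4, 5}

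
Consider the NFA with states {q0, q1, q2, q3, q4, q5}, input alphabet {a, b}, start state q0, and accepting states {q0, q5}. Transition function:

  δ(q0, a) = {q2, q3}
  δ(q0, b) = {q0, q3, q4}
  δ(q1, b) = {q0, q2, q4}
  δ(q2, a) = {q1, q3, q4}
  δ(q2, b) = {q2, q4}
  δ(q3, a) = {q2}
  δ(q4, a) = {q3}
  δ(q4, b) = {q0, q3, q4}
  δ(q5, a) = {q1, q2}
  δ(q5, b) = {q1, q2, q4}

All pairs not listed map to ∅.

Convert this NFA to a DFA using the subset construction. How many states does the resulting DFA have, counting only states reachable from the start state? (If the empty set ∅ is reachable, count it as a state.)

Start state of the DFA: {q0}.
{q0} --a--> {q2, q3}  [new]
{q0} --b--> {q0, q3, q4}  [new]
{q2, q3} --a--> {q1, q2, q3, q4}  [new]
{q2, q3} --b--> {q2, q4}  [new]
{q0, q3, q4} --a--> {q2, q3}  [seen]
{q0, q3, q4} --b--> {q0, q3, q4}  [seen]
{q1, q2, q3, q4} --a--> {q1, q2, q3, q4}  [seen]
{q1, q2, q3, q4} --b--> {q0, q2, q3, q4}  [new]
{q2, q4} --a--> {q1, q3, q4}  [new]
{q2, q4} --b--> {q0, q2, q3, q4}  [seen]
{q0, q2, q3, q4} --a--> {q1, q2, q3, q4}  [seen]
{q0, q2, q3, q4} --b--> {q0, q2, q3, q4}  [seen]
{q1, q3, q4} --a--> {q2, q3}  [seen]
{q1, q3, q4} --b--> {q0, q2, q3, q4}  [seen]
Reachable DFA states: {q0}, {q2, q3}, {q0, q3, q4}, {q1, q2, q3, q4}, {q2, q4}, {q0, q2, q3, q4}, {q1, q3, q4}.

7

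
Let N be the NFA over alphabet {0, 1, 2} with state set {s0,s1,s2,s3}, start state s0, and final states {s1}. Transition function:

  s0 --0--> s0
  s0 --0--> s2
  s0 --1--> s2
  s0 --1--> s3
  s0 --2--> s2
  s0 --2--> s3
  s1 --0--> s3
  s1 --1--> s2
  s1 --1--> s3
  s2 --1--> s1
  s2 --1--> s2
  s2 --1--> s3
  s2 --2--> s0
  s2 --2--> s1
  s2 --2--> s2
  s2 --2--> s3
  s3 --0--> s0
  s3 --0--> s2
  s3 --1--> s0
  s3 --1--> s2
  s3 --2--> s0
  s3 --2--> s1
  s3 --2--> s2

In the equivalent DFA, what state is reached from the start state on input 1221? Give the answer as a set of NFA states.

Start: {s0}.
δ(s0,1) = {s2,s3}.
Union: {s2,s3}.
After 1: {s2,s3}.
δ(s2,2) = {s0,s1,s2,s3}; δ(s3,2) = {s0,s1,s2}.
Union: {s0,s1,s2,s3}.
After 2: {s0,s1,s2,s3}.
δ(s0,2) = {s2,s3}; δ(s1,2) = ∅; δ(s2,2) = {s0,s1,s2,s3}; δ(s3,2) = {s0,s1,s2}.
Union: {s0,s1,s2,s3}.
After 2: {s0,s1,s2,s3}.
δ(s0,1) = {s2,s3}; δ(s1,1) = {s2,s3}; δ(s2,1) = {s1,s2,s3}; δ(s3,1) = {s0,s2}.
Union: {s0,s1,s2,s3}.
After 1: {s0,s1,s2,s3}.

{s0,s1,s2,s3}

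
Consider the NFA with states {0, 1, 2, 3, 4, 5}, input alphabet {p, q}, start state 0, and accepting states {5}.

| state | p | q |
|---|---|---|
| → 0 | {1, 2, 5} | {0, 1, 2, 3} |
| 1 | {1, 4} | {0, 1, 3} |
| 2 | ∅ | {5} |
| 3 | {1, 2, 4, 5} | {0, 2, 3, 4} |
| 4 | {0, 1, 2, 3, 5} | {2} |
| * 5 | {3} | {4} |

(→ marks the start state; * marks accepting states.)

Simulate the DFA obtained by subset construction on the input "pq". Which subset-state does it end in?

{0, 1, 3, 4, 5}

Start: {0}.
δ(0,p) = {1, 2, 5}.
Union: {1, 2, 5}.
After p: {1, 2, 5}.
δ(1,q) = {0, 1, 3}; δ(2,q) = {5}; δ(5,q) = {4}.
Union: {0, 1, 3, 4, 5}.
After q: {0, 1, 3, 4, 5}.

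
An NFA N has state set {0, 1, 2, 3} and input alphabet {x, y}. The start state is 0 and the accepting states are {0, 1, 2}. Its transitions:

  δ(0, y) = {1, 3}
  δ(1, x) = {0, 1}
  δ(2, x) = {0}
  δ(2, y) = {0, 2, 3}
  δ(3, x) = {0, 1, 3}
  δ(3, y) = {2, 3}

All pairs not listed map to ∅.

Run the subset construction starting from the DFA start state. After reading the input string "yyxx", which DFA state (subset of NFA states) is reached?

Start: {0}.
δ(0,y) = {1, 3}.
Union: {1, 3}.
After y: {1, 3}.
δ(1,y) = ∅; δ(3,y) = {2, 3}.
Union: {2, 3}.
After y: {2, 3}.
δ(2,x) = {0}; δ(3,x) = {0, 1, 3}.
Union: {0, 1, 3}.
After x: {0, 1, 3}.
δ(0,x) = ∅; δ(1,x) = {0, 1}; δ(3,x) = {0, 1, 3}.
Union: {0, 1, 3}.
After x: {0, 1, 3}.

{0, 1, 3}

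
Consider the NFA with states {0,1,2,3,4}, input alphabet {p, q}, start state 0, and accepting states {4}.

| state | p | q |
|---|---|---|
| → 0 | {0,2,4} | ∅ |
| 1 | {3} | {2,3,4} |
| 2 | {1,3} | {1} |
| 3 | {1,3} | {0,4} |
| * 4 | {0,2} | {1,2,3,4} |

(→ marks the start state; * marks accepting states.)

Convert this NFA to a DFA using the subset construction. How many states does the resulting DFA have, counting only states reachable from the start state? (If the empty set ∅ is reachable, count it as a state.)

6

Start state of the DFA: {0}.
{0} --p--> {0,2,4}  [new]
{0} --q--> ∅  [new]
{0,2,4} --p--> {0,1,2,3,4}  [new]
{0,2,4} --q--> {1,2,3,4}  [new]
∅ --p--> ∅  [seen]
∅ --q--> ∅  [seen]
{0,1,2,3,4} --p--> {0,1,2,3,4}  [seen]
{0,1,2,3,4} --q--> {0,1,2,3,4}  [seen]
{1,2,3,4} --p--> {0,1,2,3}  [new]
{1,2,3,4} --q--> {0,1,2,3,4}  [seen]
{0,1,2,3} --p--> {0,1,2,3,4}  [seen]
{0,1,2,3} --q--> {0,1,2,3,4}  [seen]
Reachable DFA states: {0}, {0,2,4}, ∅, {0,1,2,3,4}, {1,2,3,4}, {0,1,2,3}.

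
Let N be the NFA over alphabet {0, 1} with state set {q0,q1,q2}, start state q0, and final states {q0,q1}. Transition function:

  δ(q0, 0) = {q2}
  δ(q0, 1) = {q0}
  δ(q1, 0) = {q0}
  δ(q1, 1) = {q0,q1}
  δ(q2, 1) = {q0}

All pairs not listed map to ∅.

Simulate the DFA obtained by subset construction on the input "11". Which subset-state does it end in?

{q0}

Start: {q0}.
δ(q0,1) = {q0}.
Union: {q0}.
After 1: {q0}.
δ(q0,1) = {q0}.
Union: {q0}.
After 1: {q0}.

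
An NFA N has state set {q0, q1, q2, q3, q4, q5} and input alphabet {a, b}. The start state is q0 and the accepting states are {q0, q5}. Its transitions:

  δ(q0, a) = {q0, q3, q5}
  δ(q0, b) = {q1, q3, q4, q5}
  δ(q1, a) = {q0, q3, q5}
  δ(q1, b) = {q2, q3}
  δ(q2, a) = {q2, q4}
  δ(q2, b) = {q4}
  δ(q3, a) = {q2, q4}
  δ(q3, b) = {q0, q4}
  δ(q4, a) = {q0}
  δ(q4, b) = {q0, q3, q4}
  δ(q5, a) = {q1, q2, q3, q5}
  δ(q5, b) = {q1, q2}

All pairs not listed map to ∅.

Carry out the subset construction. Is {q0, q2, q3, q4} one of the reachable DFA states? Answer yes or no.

no

Start state of the DFA: {q0}.
{q0} --a--> {q0, q3, q5}  [new]
{q0} --b--> {q1, q3, q4, q5}  [new]
{q0, q3, q5} --a--> {q0, q1, q2, q3, q4, q5}  [new]
{q0, q3, q5} --b--> {q0, q1, q2, q3, q4, q5}  [seen]
{q1, q3, q4, q5} --a--> {q0, q1, q2, q3, q4, q5}  [seen]
{q1, q3, q4, q5} --b--> {q0, q1, q2, q3, q4}  [new]
{q0, q1, q2, q3, q4, q5} --a--> {q0, q1, q2, q3, q4, q5}  [seen]
{q0, q1, q2, q3, q4, q5} --b--> {q0, q1, q2, q3, q4, q5}  [seen]
{q0, q1, q2, q3, q4} --a--> {q0, q2, q3, q4, q5}  [new]
{q0, q1, q2, q3, q4} --b--> {q0, q1, q2, q3, q4, q5}  [seen]
{q0, q2, q3, q4, q5} --a--> {q0, q1, q2, q3, q4, q5}  [seen]
{q0, q2, q3, q4, q5} --b--> {q0, q1, q2, q3, q4, q5}  [seen]
Reachable DFA states: {q0}, {q0, q3, q5}, {q1, q3, q4, q5}, {q0, q1, q2, q3, q4, q5}, {q0, q1, q2, q3, q4}, {q0, q2, q3, q4, q5}.
{q0, q2, q3, q4} is not among them.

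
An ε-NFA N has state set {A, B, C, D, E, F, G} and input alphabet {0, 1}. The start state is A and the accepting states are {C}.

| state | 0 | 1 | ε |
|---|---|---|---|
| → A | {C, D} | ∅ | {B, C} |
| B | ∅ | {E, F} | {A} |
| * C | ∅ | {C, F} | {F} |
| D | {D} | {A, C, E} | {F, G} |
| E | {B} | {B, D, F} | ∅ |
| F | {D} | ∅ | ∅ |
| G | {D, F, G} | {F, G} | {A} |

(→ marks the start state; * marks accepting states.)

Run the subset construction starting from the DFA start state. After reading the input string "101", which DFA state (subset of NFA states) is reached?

Start: {A, B, C, F}.
δ(A,1) = ∅; δ(B,1) = {E, F}; δ(C,1) = {C, F}; δ(F,1) = ∅.
Union: {C, E, F}.
After 1: {C, E, F}.
δ(C,0) = ∅; δ(E,0) = {B}; δ(F,0) = {D}.
Union: {B, D}.
ε-closure gives {A, B, C, D, F, G}.
After 0: {A, B, C, D, F, G}.
δ(A,1) = ∅; δ(B,1) = {E, F}; δ(C,1) = {C, F}; δ(D,1) = {A, C, E}; δ(F,1) = ∅; δ(G,1) = {F, G}.
Union: {A, C, E, F, G}.
ε-closure gives {A, B, C, E, F, G}.
After 1: {A, B, C, E, F, G}.

{A, B, C, E, F, G}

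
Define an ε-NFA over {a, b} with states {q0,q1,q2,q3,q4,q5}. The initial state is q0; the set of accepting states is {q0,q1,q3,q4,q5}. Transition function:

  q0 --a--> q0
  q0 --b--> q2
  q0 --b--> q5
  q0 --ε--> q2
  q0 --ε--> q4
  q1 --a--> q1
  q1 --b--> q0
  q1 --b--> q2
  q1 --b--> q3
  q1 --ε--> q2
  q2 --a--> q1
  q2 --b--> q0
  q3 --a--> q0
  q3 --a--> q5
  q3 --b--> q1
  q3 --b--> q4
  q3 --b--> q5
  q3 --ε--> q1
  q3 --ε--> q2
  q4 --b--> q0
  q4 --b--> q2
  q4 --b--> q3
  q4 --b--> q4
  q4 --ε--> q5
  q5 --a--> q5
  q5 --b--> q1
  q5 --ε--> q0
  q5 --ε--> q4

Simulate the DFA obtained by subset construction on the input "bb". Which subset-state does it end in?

Start: {q0,q2,q4,q5}.
δ(q0,b) = {q2,q5}; δ(q2,b) = {q0}; δ(q4,b) = {q0,q2,q3,q4}; δ(q5,b) = {q1}.
Union: {q0,q1,q2,q3,q4,q5}.
After b: {q0,q1,q2,q3,q4,q5}.
δ(q0,b) = {q2,q5}; δ(q1,b) = {q0,q2,q3}; δ(q2,b) = {q0}; δ(q3,b) = {q1,q4,q5}; δ(q4,b) = {q0,q2,q3,q4}; δ(q5,b) = {q1}.
Union: {q0,q1,q2,q3,q4,q5}.
After b: {q0,q1,q2,q3,q4,q5}.

{q0,q1,q2,q3,q4,q5}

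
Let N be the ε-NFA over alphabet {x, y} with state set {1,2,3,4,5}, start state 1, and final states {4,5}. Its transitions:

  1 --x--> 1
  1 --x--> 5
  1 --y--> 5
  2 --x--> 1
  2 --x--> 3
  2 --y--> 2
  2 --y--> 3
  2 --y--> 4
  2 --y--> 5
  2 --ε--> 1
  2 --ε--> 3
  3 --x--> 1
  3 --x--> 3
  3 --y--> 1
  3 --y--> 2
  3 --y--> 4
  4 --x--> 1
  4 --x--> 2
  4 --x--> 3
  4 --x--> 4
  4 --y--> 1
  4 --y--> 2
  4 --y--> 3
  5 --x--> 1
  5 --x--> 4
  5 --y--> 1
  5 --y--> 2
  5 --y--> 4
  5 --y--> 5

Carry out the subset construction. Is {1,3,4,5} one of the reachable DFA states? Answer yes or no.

yes

Start state of the DFA: {1} (ε-closure of the NFA start).
{1} --x--> {1,5}  [new]
{1} --y--> {5}  [new]
{1,5} --x--> {1,4,5}  [new]
{1,5} --y--> {1,2,3,4,5}  [new]
{5} --x--> {1,4}  [new]
{5} --y--> {1,2,3,4,5}  [seen]
{1,4,5} --x--> {1,2,3,4,5}  [seen]
{1,4,5} --y--> {1,2,3,4,5}  [seen]
{1,2,3,4,5} --x--> {1,2,3,4,5}  [seen]
{1,2,3,4,5} --y--> {1,2,3,4,5}  [seen]
{1,4} --x--> {1,2,3,4,5}  [seen]
{1,4} --y--> {1,2,3,5}  [new]
{1,2,3,5} --x--> {1,3,4,5}  [new]
{1,2,3,5} --y--> {1,2,3,4,5}  [seen]
{1,3,4,5} --x--> {1,2,3,4,5}  [seen]
{1,3,4,5} --y--> {1,2,3,4,5}  [seen]
Reachable DFA states: {1}, {1,5}, {5}, {1,4,5}, {1,2,3,4,5}, {1,4}, {1,2,3,5}, {1,3,4,5}.
{1,3,4,5} is among them.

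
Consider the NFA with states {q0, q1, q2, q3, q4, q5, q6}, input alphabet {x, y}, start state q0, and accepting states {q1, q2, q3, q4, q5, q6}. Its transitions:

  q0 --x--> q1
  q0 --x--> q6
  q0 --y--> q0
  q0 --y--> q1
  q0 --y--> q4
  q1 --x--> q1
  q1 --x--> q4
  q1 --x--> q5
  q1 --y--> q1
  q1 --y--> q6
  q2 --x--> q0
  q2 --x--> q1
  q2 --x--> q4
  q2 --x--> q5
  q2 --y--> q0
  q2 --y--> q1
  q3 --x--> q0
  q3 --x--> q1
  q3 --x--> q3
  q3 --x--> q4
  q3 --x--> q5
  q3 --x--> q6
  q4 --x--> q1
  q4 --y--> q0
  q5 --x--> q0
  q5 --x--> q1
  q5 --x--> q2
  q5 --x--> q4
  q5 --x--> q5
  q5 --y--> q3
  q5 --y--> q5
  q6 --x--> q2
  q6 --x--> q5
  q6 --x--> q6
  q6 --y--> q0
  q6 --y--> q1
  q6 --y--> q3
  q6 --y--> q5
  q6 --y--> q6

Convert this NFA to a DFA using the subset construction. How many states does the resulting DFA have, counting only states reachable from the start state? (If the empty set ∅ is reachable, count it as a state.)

Start state of the DFA: {q0}.
{q0} --x--> {q1, q6}  [new]
{q0} --y--> {q0, q1, q4}  [new]
{q1, q6} --x--> {q1, q2, q4, q5, q6}  [new]
{q1, q6} --y--> {q0, q1, q3, q5, q6}  [new]
{q0, q1, q4} --x--> {q1, q4, q5, q6}  [new]
{q0, q1, q4} --y--> {q0, q1, q4, q6}  [new]
{q1, q2, q4, q5, q6} --x--> {q0, q1, q2, q4, q5, q6}  [new]
{q1, q2, q4, q5, q6} --y--> {q0, q1, q3, q5, q6}  [seen]
{q0, q1, q3, q5, q6} --x--> {q0, q1, q2, q3, q4, q5, q6}  [new]
{q0, q1, q3, q5, q6} --y--> {q0, q1, q3, q4, q5, q6}  [new]
{q1, q4, q5, q6} --x--> {q0, q1, q2, q4, q5, q6}  [seen]
{q1, q4, q5, q6} --y--> {q0, q1, q3, q5, q6}  [seen]
{q0, q1, q4, q6} --x--> {q1, q2, q4, q5, q6}  [seen]
{q0, q1, q4, q6} --y--> {q0, q1, q3, q4, q5, q6}  [seen]
{q0, q1, q2, q4, q5, q6} --x--> {q0, q1, q2, q4, q5, q6}  [seen]
{q0, q1, q2, q4, q5, q6} --y--> {q0, q1, q3, q4, q5, q6}  [seen]
{q0, q1, q2, q3, q4, q5, q6} --x--> {q0, q1, q2, q3, q4, q5, q6}  [seen]
{q0, q1, q2, q3, q4, q5, q6} --y--> {q0, q1, q3, q4, q5, q6}  [seen]
{q0, q1, q3, q4, q5, q6} --x--> {q0, q1, q2, q3, q4, q5, q6}  [seen]
{q0, q1, q3, q4, q5, q6} --y--> {q0, q1, q3, q4, q5, q6}  [seen]
Reachable DFA states: {q0}, {q1, q6}, {q0, q1, q4}, {q1, q2, q4, q5, q6}, {q0, q1, q3, q5, q6}, {q1, q4, q5, q6}, {q0, q1, q4, q6}, {q0, q1, q2, q4, q5, q6}, {q0, q1, q2, q3, q4, q5, q6}, {q0, q1, q3, q4, q5, q6}.

10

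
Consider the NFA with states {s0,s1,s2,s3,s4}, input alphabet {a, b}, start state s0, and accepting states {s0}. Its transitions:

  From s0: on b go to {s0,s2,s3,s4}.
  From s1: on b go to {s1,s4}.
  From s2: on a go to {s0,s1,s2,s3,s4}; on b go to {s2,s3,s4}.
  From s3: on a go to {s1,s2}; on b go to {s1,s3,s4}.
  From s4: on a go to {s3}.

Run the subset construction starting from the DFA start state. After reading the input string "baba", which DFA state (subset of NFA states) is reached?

{s0,s1,s2,s3,s4}

Start: {s0}.
δ(s0,b) = {s0,s2,s3,s4}.
Union: {s0,s2,s3,s4}.
After b: {s0,s2,s3,s4}.
δ(s0,a) = ∅; δ(s2,a) = {s0,s1,s2,s3,s4}; δ(s3,a) = {s1,s2}; δ(s4,a) = {s3}.
Union: {s0,s1,s2,s3,s4}.
After a: {s0,s1,s2,s3,s4}.
δ(s0,b) = {s0,s2,s3,s4}; δ(s1,b) = {s1,s4}; δ(s2,b) = {s2,s3,s4}; δ(s3,b) = {s1,s3,s4}; δ(s4,b) = ∅.
Union: {s0,s1,s2,s3,s4}.
After b: {s0,s1,s2,s3,s4}.
δ(s0,a) = ∅; δ(s1,a) = ∅; δ(s2,a) = {s0,s1,s2,s3,s4}; δ(s3,a) = {s1,s2}; δ(s4,a) = {s3}.
Union: {s0,s1,s2,s3,s4}.
After a: {s0,s1,s2,s3,s4}.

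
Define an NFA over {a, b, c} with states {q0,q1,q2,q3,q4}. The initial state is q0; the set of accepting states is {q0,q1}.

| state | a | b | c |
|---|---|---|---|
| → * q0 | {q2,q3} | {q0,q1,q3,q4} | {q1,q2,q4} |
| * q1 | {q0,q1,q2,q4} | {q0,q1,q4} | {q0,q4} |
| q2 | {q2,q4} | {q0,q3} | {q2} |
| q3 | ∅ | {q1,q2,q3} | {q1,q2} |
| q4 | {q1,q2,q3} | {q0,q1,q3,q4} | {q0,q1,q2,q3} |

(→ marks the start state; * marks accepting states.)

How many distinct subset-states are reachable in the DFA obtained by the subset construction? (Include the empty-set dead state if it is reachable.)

Start state of the DFA: {q0}.
{q0} --a--> {q2,q3}  [new]
{q0} --b--> {q0,q1,q3,q4}  [new]
{q0} --c--> {q1,q2,q4}  [new]
{q2,q3} --a--> {q2,q4}  [new]
{q2,q3} --b--> {q0,q1,q2,q3}  [new]
{q2,q3} --c--> {q1,q2}  [new]
{q0,q1,q3,q4} --a--> {q0,q1,q2,q3,q4}  [new]
{q0,q1,q3,q4} --b--> {q0,q1,q2,q3,q4}  [seen]
{q0,q1,q3,q4} --c--> {q0,q1,q2,q3,q4}  [seen]
{q1,q2,q4} --a--> {q0,q1,q2,q3,q4}  [seen]
{q1,q2,q4} --b--> {q0,q1,q3,q4}  [seen]
{q1,q2,q4} --c--> {q0,q1,q2,q3,q4}  [seen]
{q2,q4} --a--> {q1,q2,q3,q4}  [new]
{q2,q4} --b--> {q0,q1,q3,q4}  [seen]
{q2,q4} --c--> {q0,q1,q2,q3}  [seen]
{q0,q1,q2,q3} --a--> {q0,q1,q2,q3,q4}  [seen]
{q0,q1,q2,q3} --b--> {q0,q1,q2,q3,q4}  [seen]
{q0,q1,q2,q3} --c--> {q0,q1,q2,q4}  [new]
{q1,q2} --a--> {q0,q1,q2,q4}  [seen]
{q1,q2} --b--> {q0,q1,q3,q4}  [seen]
{q1,q2} --c--> {q0,q2,q4}  [new]
{q0,q1,q2,q3,q4} --a--> {q0,q1,q2,q3,q4}  [seen]
{q0,q1,q2,q3,q4} --b--> {q0,q1,q2,q3,q4}  [seen]
{q0,q1,q2,q3,q4} --c--> {q0,q1,q2,q3,q4}  [seen]
{q1,q2,q3,q4} --a--> {q0,q1,q2,q3,q4}  [seen]
{q1,q2,q3,q4} --b--> {q0,q1,q2,q3,q4}  [seen]
{q1,q2,q3,q4} --c--> {q0,q1,q2,q3,q4}  [seen]
{q0,q1,q2,q4} --a--> {q0,q1,q2,q3,q4}  [seen]
{q0,q1,q2,q4} --b--> {q0,q1,q3,q4}  [seen]
{q0,q1,q2,q4} --c--> {q0,q1,q2,q3,q4}  [seen]
{q0,q2,q4} --a--> {q1,q2,q3,q4}  [seen]
{q0,q2,q4} --b--> {q0,q1,q3,q4}  [seen]
{q0,q2,q4} --c--> {q0,q1,q2,q3,q4}  [seen]
Reachable DFA states: {q0}, {q2,q3}, {q0,q1,q3,q4}, {q1,q2,q4}, {q2,q4}, {q0,q1,q2,q3}, {q1,q2}, {q0,q1,q2,q3,q4}, {q1,q2,q3,q4}, {q0,q1,q2,q4}, {q0,q2,q4}.

11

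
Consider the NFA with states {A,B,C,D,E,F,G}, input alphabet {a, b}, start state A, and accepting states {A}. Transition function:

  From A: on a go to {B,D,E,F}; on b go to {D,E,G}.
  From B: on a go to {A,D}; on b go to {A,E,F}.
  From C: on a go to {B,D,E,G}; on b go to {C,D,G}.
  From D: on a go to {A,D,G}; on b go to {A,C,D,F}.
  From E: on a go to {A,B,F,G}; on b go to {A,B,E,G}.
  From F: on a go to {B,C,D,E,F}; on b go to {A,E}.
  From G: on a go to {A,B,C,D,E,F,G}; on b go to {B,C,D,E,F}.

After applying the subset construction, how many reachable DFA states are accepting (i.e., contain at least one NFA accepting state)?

Start state of the DFA: {A}.
{A} --a--> {B,D,E,F}  [new]
{A} --b--> {D,E,G}  [new]
{B,D,E,F} --a--> {A,B,C,D,E,F,G}  [new]
{B,D,E,F} --b--> {A,B,C,D,E,F,G}  [seen]
{D,E,G} --a--> {A,B,C,D,E,F,G}  [seen]
{D,E,G} --b--> {A,B,C,D,E,F,G}  [seen]
{A,B,C,D,E,F,G} --a--> {A,B,C,D,E,F,G}  [seen]
{A,B,C,D,E,F,G} --b--> {A,B,C,D,E,F,G}  [seen]
Reachable DFA states: {A}, {B,D,E,F}, {D,E,G}, {A,B,C,D,E,F,G}.
Accepting DFA states (contain an NFA accepting state): {A}, {A,B,C,D,E,F,G}.

2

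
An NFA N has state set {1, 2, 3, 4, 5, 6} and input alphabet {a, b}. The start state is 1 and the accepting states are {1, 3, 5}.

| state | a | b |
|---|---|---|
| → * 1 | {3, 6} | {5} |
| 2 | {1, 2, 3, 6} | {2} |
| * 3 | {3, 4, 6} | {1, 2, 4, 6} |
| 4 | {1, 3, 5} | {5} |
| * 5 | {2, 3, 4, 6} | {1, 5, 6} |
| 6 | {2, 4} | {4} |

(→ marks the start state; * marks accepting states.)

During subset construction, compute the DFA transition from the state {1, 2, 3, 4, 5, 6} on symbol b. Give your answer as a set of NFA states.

{1, 2, 4, 5, 6}

δ(1,b) = {5}; δ(2,b) = {2}; δ(3,b) = {1, 2, 4, 6}; δ(4,b) = {5}; δ(5,b) = {1, 5, 6}; δ(6,b) = {4}.
Union: {1, 2, 4, 5, 6}.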